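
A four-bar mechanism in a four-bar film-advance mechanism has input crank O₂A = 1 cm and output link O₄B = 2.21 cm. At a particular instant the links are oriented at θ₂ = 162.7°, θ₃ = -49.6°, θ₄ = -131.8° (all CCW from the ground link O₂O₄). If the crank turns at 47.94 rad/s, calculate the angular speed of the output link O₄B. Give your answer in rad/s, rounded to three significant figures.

ω₂ = 47.94 rad/s
Differentiating the loop-closure r₂e^{iθ₂}+r₃e^{iθ₃}=r₁+r₄e^{iθ₄} gives r₂ω₂e^{iθ₂}+r₃ω₃e^{iθ₃}=r₄ω₄e^{iθ₄}.
Eliminating the other unknown: ω₄ = r₂ω₂ sin(θ₂−θ₃) / [r₄ sin(θ₄−θ₃)].
Numerator sine = -0.53435; denominator sine = -0.99075.
Result = 0.01·47.94·(-0.53435) / (0.0221·(-0.99075)) = +11.7 rad/s; magnitude 11.7 rad/s.

11.7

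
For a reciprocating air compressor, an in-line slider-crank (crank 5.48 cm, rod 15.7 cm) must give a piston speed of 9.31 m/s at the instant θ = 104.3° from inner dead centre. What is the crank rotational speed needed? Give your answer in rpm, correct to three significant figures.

1840

For an in-line slider-crank, |v_piston| = rω|sinθ|·[1 + r cosθ/√(L² − r² sin²θ)].
With r = 0.0548 m, L = 0.157 m, θ = 104.3°: the bracketed kinematic factor |dx/dθ| = 0.048237 m.
ω = v/|dx/dθ| = 9.31/0.048237 = 193 rad/s.
N = 60ω/(2π) = 1843.1 rpm.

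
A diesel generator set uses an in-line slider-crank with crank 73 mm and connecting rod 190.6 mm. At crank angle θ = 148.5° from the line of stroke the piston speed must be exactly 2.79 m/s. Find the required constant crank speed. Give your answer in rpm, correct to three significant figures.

1050

For an in-line slider-crank, |v_piston| = rω|sinθ|·[1 + r cosθ/√(L² − r² sin²θ)].
With r = 0.073 m, L = 0.1906 m, θ = 148.5°: the bracketed kinematic factor |dx/dθ| = 0.025429 m.
ω = v/|dx/dθ| = 2.79/0.025429 = 109.72 rad/s.
N = 60ω/(2π) = 1047.7 rpm.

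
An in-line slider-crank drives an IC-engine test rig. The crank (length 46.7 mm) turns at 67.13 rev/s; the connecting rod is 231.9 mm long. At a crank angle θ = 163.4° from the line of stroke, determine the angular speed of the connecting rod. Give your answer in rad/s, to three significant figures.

ω = 421.8 rad/s (converted from 67.13 rev/s).
The rod makes angle φ with the slider axis where L sinφ = r sinθ; differentiating, L cosφ·φ̇ = r ω cosθ.
L cosφ = √(L² − r² sin²θ) = 0.23152 m.
|ω_rod| = r ω |cosθ| / √(L² − r² sin²θ) = 0.0467·421.8·0.95832/0.23152 = 81.535 rad/s.

81.5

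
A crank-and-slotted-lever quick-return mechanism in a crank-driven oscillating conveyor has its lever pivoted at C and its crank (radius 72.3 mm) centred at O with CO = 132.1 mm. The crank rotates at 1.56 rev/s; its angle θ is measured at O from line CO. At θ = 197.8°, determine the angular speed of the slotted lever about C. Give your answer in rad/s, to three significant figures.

8.44

ω = 9.802 rad/s (from 1.56 rev/s).
Crank pin A relative to C: A = (d + r cosθ, r sinθ); lever angle φ = atan2(r sinθ, d + r cosθ).
Differentiating tanφ: φ̇ = rω(d cosθ + r)/(d² + r² + 2dr cosθ).
d² + r² + 2dr cosθ = |CA|² = 0.00449045 m²;  d cosθ + r = -0.053476 m.
|ω_lever| = |0.0723·9.802·-0.053476| / 0.00449045 = 8.4395 rad/s.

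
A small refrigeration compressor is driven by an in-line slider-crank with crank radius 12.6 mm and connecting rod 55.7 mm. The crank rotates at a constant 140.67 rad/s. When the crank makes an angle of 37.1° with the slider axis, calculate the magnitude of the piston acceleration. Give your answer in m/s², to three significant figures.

215

ω = 140.7 rad/s
x(θ) = r cosθ + √(L² − r² sin²θ); with ω constant, a = ω²·d²x/dθ².
d²x/dθ² = −r cosθ − r²(cos2θ)/√u − r⁴ sin²2θ/(4u^{3/2}),  u = L² − r² sin²θ = 0.00304472 m².
Substituting r = 0.0126 m, L = 0.0557 m, θ = 37.1°: d²x/dθ² = -0.010868 m.
a = ω²·d²x/dθ² = (140.7)²·(-0.010868) = -215.05 m/s²;  |a| = 215.05 m/s².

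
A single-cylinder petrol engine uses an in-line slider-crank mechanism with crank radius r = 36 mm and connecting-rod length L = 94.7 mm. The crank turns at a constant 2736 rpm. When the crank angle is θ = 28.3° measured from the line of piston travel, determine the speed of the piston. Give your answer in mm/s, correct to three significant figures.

6550

ω = 2π·2736/60 = 286.5 rad/s
For an in-line slider-crank, x = r cosθ + √(L² − r² sin²θ), so v = −rω sinθ·[1 + r cosθ/√(L² − r² sin²θ)].
With r = 0.036 m, L = 0.0947 m, θ = 28.3°: √(L² − r² sin²θ) = 0.093149 m.
v = −0.036·286.5·0.47409·[1 + 0.036·0.88048/0.093149] = -6.5539 m/s.
|v| = 6.5539 m/s = 6553.9 mm/s.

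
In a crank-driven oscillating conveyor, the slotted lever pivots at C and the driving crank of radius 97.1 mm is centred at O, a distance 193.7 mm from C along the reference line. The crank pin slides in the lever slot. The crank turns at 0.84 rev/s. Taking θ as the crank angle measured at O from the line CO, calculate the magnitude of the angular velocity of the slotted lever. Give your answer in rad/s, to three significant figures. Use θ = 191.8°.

4.68

ω = 5.278 rad/s (from 0.84 rev/s).
Crank pin A relative to C: A = (d + r cosθ, r sinθ); lever angle φ = atan2(r sinθ, d + r cosθ).
Differentiating tanφ: φ̇ = rω(d cosθ + r)/(d² + r² + 2dr cosθ).
d² + r² + 2dr cosθ = |CA|² = 0.0101265 m²;  d cosθ + r = -0.092507 m.
|ω_lever| = |0.0971·5.278·-0.092507| / 0.0101265 = 4.6816 rad/s.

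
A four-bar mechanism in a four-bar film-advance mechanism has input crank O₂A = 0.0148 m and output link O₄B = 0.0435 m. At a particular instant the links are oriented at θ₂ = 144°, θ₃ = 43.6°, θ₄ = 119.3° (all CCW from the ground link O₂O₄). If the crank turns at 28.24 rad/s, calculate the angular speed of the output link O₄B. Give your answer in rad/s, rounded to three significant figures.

ω₂ = 28.24 rad/s
Differentiating the loop-closure r₂e^{iθ₂}+r₃e^{iθ₃}=r₁+r₄e^{iθ₄} gives r₂ω₂e^{iθ₂}+r₃ω₃e^{iθ₃}=r₄ω₄e^{iθ₄}.
Eliminating the other unknown: ω₄ = r₂ω₂ sin(θ₂−θ₃) / [r₄ sin(θ₄−θ₃)].
Numerator sine = +0.98357; denominator sine = +0.96902.
Result = 0.0148·28.24·(+0.98357) / (0.0435·(+0.96902)) = +9.7524 rad/s; magnitude 9.7524 rad/s.

9.75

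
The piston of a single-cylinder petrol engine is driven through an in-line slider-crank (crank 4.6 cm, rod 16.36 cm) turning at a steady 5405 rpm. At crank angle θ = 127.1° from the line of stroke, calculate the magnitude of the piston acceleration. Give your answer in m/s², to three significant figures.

9970

ω = 2π·5405/60 = 566 rad/s
x(θ) = r cosθ + √(L² − r² sin²θ); with ω constant, a = ω²·d²x/dθ².
d²x/dθ² = −r cosθ − r²(cos2θ)/√u − r⁴ sin²2θ/(4u^{3/2}),  u = L² − r² sin²θ = 0.0254189 m².
Substituting r = 0.046 m, L = 0.1636 m, θ = 127.1°: d²x/dθ² = +0.031106 m.
a = ω²·d²x/dθ² = (566)²·(+0.031106) = +9965.2 m/s²;  |a| = 9965.2 m/s².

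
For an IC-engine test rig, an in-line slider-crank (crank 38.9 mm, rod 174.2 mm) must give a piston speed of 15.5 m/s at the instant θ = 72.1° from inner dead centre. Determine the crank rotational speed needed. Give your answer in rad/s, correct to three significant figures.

391

For an in-line slider-crank, |v_piston| = rω|sinθ|·[1 + r cosθ/√(L² − r² sin²θ)].
With r = 0.0389 m, L = 0.1742 m, θ = 72.1°: the bracketed kinematic factor |dx/dθ| = 0.039617 m.
ω = v/|dx/dθ| = 15.5/0.039617 = 391.25 rad/s.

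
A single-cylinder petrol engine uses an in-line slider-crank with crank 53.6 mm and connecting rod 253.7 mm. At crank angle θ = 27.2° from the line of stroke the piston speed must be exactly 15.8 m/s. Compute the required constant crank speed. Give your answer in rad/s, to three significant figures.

542

For an in-line slider-crank, |v_piston| = rω|sinθ|·[1 + r cosθ/√(L² − r² sin²θ)].
With r = 0.0536 m, L = 0.2537 m, θ = 27.2°: the bracketed kinematic factor |dx/dθ| = 0.029126 m.
ω = v/|dx/dθ| = 15.8/0.029126 = 542.47 rad/s.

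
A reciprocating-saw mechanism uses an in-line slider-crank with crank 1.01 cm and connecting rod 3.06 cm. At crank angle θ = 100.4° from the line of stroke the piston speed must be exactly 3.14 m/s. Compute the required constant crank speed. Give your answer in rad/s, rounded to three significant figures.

For an in-line slider-crank, |v_piston| = rω|sinθ|·[1 + r cosθ/√(L² − r² sin²θ)].
With r = 0.0101 m, L = 0.0306 m, θ = 100.4°: the bracketed kinematic factor |dx/dθ| = 0.0093083 m.
ω = v/|dx/dθ| = 3.14/0.0093083 = 337.33 rad/s.

337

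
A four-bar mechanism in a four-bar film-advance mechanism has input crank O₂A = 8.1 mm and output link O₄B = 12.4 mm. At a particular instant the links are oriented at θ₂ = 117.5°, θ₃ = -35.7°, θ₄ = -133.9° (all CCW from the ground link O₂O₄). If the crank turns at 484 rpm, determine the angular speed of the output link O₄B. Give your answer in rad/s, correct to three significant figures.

ω₂ = 50.68 rad/s (from 484 rpm).
Differentiating the loop-closure r₂e^{iθ₂}+r₃e^{iθ₃}=r₁+r₄e^{iθ₄} gives r₂ω₂e^{iθ₂}+r₃ω₃e^{iθ₃}=r₄ω₄e^{iθ₄}.
Eliminating the other unknown: ω₄ = r₂ω₂ sin(θ₂−θ₃) / [r₄ sin(θ₄−θ₃)].
Numerator sine = +0.45088; denominator sine = -0.98978.
Result = 0.0081·50.68·(+0.45088) / (0.0124·(-0.98978)) = -15.082 rad/s; magnitude 15.082 rad/s.

15.1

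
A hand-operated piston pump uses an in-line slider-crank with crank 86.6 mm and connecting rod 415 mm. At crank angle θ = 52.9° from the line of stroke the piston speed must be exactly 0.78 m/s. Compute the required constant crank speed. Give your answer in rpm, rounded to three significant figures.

95.6

For an in-line slider-crank, |v_piston| = rω|sinθ|·[1 + r cosθ/√(L² − r² sin²θ)].
With r = 0.0866 m, L = 0.415 m, θ = 52.9°: the bracketed kinematic factor |dx/dθ| = 0.077888 m.
ω = v/|dx/dθ| = 0.78/0.077888 = 10.014 rad/s.
N = 60ω/(2π) = 95.63 rpm.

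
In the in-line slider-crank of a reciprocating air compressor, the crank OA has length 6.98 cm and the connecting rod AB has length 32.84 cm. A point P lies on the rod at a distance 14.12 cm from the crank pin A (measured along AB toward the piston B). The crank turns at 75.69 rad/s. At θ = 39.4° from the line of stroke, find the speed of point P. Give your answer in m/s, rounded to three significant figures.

ω = 75.69 rad/s.  Crank-pin speed |V_A| = rω = 5.2832 m/s, perpendicular to OA.
Rod angle: sinφ = −(r/L) sinθ ⇒ φ = -7.753°; ω_rod = −rω cosθ/√(L²−r²sin²θ) = -12.546 rad/s.
V_P = V_A + ω_rod × AP, with AP = 0.1412 m along the rod.
Components: V_Px = −rω sinθ − a·ω_rod·sinφ = -3.5924 m/s;  V_Py = rω cosθ + a·ω_rod·cosφ = +2.3272 m/s.
|V_P| = √(V_Px² + V_Py²) = 4.2803 m/s.

4.28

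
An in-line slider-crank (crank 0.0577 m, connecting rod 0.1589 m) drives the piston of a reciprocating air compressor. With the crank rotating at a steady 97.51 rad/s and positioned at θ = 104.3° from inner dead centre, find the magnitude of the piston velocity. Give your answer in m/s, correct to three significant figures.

4.93

ω = 97.51 rad/s
For an in-line slider-crank, x = r cosθ + √(L² − r² sin²θ), so v = −rω sinθ·[1 + r cosθ/√(L² − r² sin²θ)].
With r = 0.0577 m, L = 0.1589 m, θ = 104.3°: √(L² − r² sin²θ) = 0.14874 m.
v = −0.0577·97.51·0.96902·[1 + 0.0577·-0.24700/0.14874] = -4.9296 m/s.
|v| = 4.9296 m/s.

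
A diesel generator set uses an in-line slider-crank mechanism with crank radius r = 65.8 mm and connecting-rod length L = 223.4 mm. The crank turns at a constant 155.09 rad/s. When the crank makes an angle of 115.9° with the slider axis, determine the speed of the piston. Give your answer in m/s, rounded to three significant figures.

7.96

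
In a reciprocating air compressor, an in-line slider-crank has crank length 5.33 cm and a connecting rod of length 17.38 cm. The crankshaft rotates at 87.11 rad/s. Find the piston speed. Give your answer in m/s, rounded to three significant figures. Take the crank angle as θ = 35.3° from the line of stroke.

3.37

ω = 87.11 rad/s
For an in-line slider-crank, x = r cosθ + √(L² − r² sin²θ), so v = −rω sinθ·[1 + r cosθ/√(L² − r² sin²θ)].
With r = 0.0533 m, L = 0.1738 m, θ = 35.3°: √(L² − r² sin²θ) = 0.17105 m.
v = −0.0533·87.11·0.57786·[1 + 0.0533·0.81614/0.17105] = -3.3653 m/s.
|v| = 3.3653 m/s.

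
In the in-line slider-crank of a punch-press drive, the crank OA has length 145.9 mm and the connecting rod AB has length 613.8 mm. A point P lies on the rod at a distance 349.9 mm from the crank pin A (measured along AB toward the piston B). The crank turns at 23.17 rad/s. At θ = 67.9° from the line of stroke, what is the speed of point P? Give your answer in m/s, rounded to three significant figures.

3.34

ω = 23.17 rad/s.  Crank-pin speed |V_A| = rω = 3.3805 m/s, perpendicular to OA.
Rod angle: sinφ = −(r/L) sinθ ⇒ φ = -12.723°; ω_rod = −rω cosθ/√(L²−r²sin²θ) = -2.1242 rad/s.
V_P = V_A + ω_rod × AP, with AP = 0.3499 m along the rod.
Components: V_Px = −rω sinθ − a·ω_rod·sinφ = -3.2958 m/s;  V_Py = rω cosθ + a·ω_rod·cosφ = +0.54682 m/s.
|V_P| = √(V_Px² + V_Py²) = 3.3409 m/s.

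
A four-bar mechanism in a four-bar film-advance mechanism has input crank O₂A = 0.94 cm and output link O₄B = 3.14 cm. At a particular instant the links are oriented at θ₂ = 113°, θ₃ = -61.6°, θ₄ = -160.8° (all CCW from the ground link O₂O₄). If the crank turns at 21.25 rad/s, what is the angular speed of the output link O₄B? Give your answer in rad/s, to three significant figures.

ω₂ = 21.25 rad/s
Differentiating the loop-closure r₂e^{iθ₂}+r₃e^{iθ₃}=r₁+r₄e^{iθ₄} gives r₂ω₂e^{iθ₂}+r₃ω₃e^{iθ₃}=r₄ω₄e^{iθ₄}.
Eliminating the other unknown: ω₄ = r₂ω₂ sin(θ₂−θ₃) / [r₄ sin(θ₄−θ₃)].
Numerator sine = +0.09411; denominator sine = -0.98714.
Result = 0.0094·21.25·(+0.09411) / (0.0314·(-0.98714)) = -0.60647 rad/s; magnitude 0.60647 rad/s.

0.606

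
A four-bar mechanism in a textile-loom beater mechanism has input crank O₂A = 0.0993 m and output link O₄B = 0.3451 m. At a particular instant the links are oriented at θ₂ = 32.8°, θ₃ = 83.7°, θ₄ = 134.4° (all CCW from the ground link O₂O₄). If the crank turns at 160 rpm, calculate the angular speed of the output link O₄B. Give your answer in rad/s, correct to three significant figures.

ω₂ = 16.76 rad/s (from 160 rpm).
Differentiating the loop-closure r₂e^{iθ₂}+r₃e^{iθ₃}=r₁+r₄e^{iθ₄} gives r₂ω₂e^{iθ₂}+r₃ω₃e^{iθ₃}=r₄ω₄e^{iθ₄}.
Eliminating the other unknown: ω₄ = r₂ω₂ sin(θ₂−θ₃) / [r₄ sin(θ₄−θ₃)].
Numerator sine = -0.77605; denominator sine = +0.77384.
Result = 0.0993·16.76·(-0.77605) / (0.3451·(+0.77384)) = -4.8349 rad/s; magnitude 4.8349 rad/s.

4.83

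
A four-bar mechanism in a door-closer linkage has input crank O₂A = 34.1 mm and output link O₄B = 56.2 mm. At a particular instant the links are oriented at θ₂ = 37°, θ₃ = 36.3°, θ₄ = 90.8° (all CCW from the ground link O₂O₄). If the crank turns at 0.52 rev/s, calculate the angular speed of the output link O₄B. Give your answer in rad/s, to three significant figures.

0.0297

ω₂ = 3.267 rad/s (from 0.52 rev/s).
Differentiating the loop-closure r₂e^{iθ₂}+r₃e^{iθ₃}=r₁+r₄e^{iθ₄} gives r₂ω₂e^{iθ₂}+r₃ω₃e^{iθ₃}=r₄ω₄e^{iθ₄}.
Eliminating the other unknown: ω₄ = r₂ω₂ sin(θ₂−θ₃) / [r₄ sin(θ₄−θ₃)].
Numerator sine = +0.01222; denominator sine = +0.81412.
Result = 0.0341·3.267·(+0.01222) / (0.0562·(+0.81412)) = +0.02975 rad/s; magnitude 0.02975 rad/s.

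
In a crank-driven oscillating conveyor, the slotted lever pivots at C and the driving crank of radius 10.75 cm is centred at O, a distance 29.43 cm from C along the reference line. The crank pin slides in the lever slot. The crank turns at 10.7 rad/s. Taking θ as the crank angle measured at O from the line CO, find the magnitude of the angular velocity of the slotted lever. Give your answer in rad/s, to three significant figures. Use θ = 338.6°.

2.79

ω = 10.7 rad/s
Crank pin A relative to C: A = (d + r cosθ, r sinθ); lever angle φ = atan2(r sinθ, d + r cosθ).
Differentiating tanφ: φ̇ = rω(d cosθ + r)/(d² + r² + 2dr cosθ).
d² + r² + 2dr cosθ = |CA|² = 0.157081 m²;  d cosθ + r = +0.38151 m.
|ω_lever| = |0.1075·10.7·+0.38151| / 0.157081 = 2.7937 rad/s.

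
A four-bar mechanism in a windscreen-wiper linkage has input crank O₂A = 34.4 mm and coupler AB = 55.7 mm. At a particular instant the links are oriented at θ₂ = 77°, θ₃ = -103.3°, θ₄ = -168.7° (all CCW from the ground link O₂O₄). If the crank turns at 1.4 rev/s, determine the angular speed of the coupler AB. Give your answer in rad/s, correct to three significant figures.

ω₂ = 8.796 rad/s (from 1.4 rev/s).
Differentiating the loop-closure r₂e^{iθ₂}+r₃e^{iθ₃}=r₁+r₄e^{iθ₄} gives r₂ω₂e^{iθ₂}+r₃ω₃e^{iθ₃}=r₄ω₄e^{iθ₄}.
Eliminating the other unknown: ω₃ = r₂ω₂ sin(θ₄−θ₂) / [r₃ sin(θ₃−θ₄)].
Numerator sine = +0.91140; denominator sine = +0.90924.
Result = 0.0344·8.796·(+0.91140) / (0.0557·(+0.90924)) = +5.4456 rad/s; magnitude 5.4456 rad/s.

5.45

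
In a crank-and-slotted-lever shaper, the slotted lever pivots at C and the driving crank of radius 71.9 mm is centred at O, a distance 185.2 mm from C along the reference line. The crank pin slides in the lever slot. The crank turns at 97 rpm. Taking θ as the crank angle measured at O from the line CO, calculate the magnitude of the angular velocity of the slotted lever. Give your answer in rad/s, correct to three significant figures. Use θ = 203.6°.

4.74

ω = 10.16 rad/s (from 97 rpm).
Crank pin A relative to C: A = (d + r cosθ, r sinθ); lever angle φ = atan2(r sinθ, d + r cosθ).
Differentiating tanφ: φ̇ = rω(d cosθ + r)/(d² + r² + 2dr cosθ).
d² + r² + 2dr cosθ = |CA|² = 0.0150643 m²;  d cosθ + r = -0.09781 m.
|ω_lever| = |0.0719·10.16·-0.09781| / 0.0150643 = 4.742 rad/s.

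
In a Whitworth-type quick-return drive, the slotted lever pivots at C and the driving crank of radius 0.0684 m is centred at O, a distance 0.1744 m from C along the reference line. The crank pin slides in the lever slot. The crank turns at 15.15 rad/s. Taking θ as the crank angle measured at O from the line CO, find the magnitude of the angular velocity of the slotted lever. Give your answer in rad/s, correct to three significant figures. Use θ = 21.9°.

ω = 15.15 rad/s
Crank pin A relative to C: A = (d + r cosθ, r sinθ); lever angle φ = atan2(r sinθ, d + r cosθ).
Differentiating tanφ: φ̇ = rω(d cosθ + r)/(d² + r² + 2dr cosθ).
d² + r² + 2dr cosθ = |CA|² = 0.0572302 m²;  d cosθ + r = +0.23021 m.
|ω_lever| = |0.0684·15.15·+0.23021| / 0.0572302 = 4.1685 rad/s.

4.17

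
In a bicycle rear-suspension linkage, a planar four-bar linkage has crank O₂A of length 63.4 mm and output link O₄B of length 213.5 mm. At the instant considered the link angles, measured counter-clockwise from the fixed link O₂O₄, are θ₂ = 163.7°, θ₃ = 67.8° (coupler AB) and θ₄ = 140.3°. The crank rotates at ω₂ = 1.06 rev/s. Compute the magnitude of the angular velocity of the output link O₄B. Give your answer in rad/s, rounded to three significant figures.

2.06

ω₂ = 6.66 rad/s (from 1.06 rev/s).
Differentiating the loop-closure r₂e^{iθ₂}+r₃e^{iθ₃}=r₁+r₄e^{iθ₄} gives r₂ω₂e^{iθ₂}+r₃ω₃e^{iθ₃}=r₄ω₄e^{iθ₄}.
Eliminating the other unknown: ω₄ = r₂ω₂ sin(θ₂−θ₃) / [r₄ sin(θ₄−θ₃)].
Numerator sine = +0.99470; denominator sine = +0.95372.
Result = 0.0634·6.66·(+0.99470) / (0.2135·(+0.95372)) = +2.0628 rad/s; magnitude 2.0628 rad/s.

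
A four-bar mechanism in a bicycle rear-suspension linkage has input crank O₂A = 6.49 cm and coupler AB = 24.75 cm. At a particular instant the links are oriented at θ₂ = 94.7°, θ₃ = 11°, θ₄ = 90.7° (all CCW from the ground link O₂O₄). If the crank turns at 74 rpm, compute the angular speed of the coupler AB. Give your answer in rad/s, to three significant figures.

0.144

ω₂ = 7.749 rad/s (from 74 rpm).
Differentiating the loop-closure r₂e^{iθ₂}+r₃e^{iθ₃}=r₁+r₄e^{iθ₄} gives r₂ω₂e^{iθ₂}+r₃ω₃e^{iθ₃}=r₄ω₄e^{iθ₄}.
Eliminating the other unknown: ω₃ = r₂ω₂ sin(θ₄−θ₂) / [r₃ sin(θ₃−θ₄)].
Numerator sine = -0.06976; denominator sine = -0.98389.
Result = 0.0649·7.749·(-0.06976) / (0.2475·(-0.98389)) = +0.14407 rad/s; magnitude 0.14407 rad/s.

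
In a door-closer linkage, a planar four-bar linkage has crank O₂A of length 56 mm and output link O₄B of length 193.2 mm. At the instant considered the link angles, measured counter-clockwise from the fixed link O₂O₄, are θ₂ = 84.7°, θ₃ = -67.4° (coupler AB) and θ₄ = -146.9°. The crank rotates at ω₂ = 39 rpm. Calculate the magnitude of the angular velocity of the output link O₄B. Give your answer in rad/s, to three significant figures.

0.563

ω₂ = 4.084 rad/s (from 39 rpm).
Differentiating the loop-closure r₂e^{iθ₂}+r₃e^{iθ₃}=r₁+r₄e^{iθ₄} gives r₂ω₂e^{iθ₂}+r₃ω₃e^{iθ₃}=r₄ω₄e^{iθ₄}.
Eliminating the other unknown: ω₄ = r₂ω₂ sin(θ₂−θ₃) / [r₄ sin(θ₄−θ₃)].
Numerator sine = +0.46793; denominator sine = -0.98325.
Result = 0.056·4.084·(+0.46793) / (0.1932·(-0.98325)) = -0.56336 rad/s; magnitude 0.56336 rad/s.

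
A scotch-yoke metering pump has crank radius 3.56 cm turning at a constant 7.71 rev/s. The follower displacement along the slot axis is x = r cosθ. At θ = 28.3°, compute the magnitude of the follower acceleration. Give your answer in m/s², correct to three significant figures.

73.6

ω = 48.44 rad/s (from 7.71 rev/s).
x = r cosθ ⇒ ẍ = −rω² cosθ (ω constant).
|a| = rω²|cosθ| = 0.0356·(48.44)²·|cos 28.3°| = 73.559 m/s².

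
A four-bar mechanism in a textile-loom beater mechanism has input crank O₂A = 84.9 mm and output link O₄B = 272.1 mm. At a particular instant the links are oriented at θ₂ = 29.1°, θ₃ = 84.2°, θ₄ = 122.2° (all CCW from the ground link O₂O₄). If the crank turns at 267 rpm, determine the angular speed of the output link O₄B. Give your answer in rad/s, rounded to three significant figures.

11.6

ω₂ = 27.96 rad/s (from 267 rpm).
Differentiating the loop-closure r₂e^{iθ₂}+r₃e^{iθ₃}=r₁+r₄e^{iθ₄} gives r₂ω₂e^{iθ₂}+r₃ω₃e^{iθ₃}=r₄ω₄e^{iθ₄}.
Eliminating the other unknown: ω₄ = r₂ω₂ sin(θ₂−θ₃) / [r₄ sin(θ₄−θ₃)].
Numerator sine = -0.82015; denominator sine = +0.61566.
Result = 0.0849·27.96·(-0.82015) / (0.2721·(+0.61566)) = -11.622 rad/s; magnitude 11.622 rad/s.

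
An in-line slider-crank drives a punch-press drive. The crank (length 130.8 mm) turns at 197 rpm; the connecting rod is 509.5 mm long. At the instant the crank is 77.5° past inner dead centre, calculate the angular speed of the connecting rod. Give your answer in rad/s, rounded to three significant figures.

1.18

ω = 20.63 rad/s (converted from 197 rpm).
The rod makes angle φ with the slider axis where L sinφ = r sinθ; differentiating, L cosφ·φ̇ = r ω cosθ.
L cosφ = √(L² − r² sin²θ) = 0.49324 m.
|ω_rod| = r ω |cosθ| / √(L² − r² sin²θ) = 0.1308·20.63·0.21644/0.49324 = 1.1841 rad/s.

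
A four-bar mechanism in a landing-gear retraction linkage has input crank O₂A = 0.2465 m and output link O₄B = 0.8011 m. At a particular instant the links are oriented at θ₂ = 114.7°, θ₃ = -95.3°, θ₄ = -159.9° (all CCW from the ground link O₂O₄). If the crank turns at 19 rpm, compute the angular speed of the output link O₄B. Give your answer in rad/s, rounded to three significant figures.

0.339

ω₂ = 1.99 rad/s (from 19 rpm).
Differentiating the loop-closure r₂e^{iθ₂}+r₃e^{iθ₃}=r₁+r₄e^{iθ₄} gives r₂ω₂e^{iθ₂}+r₃ω₃e^{iθ₃}=r₄ω₄e^{iθ₄}.
Eliminating the other unknown: ω₄ = r₂ω₂ sin(θ₂−θ₃) / [r₄ sin(θ₄−θ₃)].
Numerator sine = -0.50000; denominator sine = -0.90334.
Result = 0.2465·1.99·(-0.50000) / (0.8011·(-0.90334)) = +0.33887 rad/s; magnitude 0.33887 rad/s.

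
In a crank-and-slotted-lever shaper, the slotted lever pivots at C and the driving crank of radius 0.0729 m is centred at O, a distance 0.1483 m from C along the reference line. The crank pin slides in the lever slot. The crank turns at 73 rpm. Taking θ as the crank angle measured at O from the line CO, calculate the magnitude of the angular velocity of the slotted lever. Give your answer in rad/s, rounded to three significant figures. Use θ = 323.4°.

ω = 7.645 rad/s (from 73 rpm).
Crank pin A relative to C: A = (d + r cosθ, r sinθ); lever angle φ = atan2(r sinθ, d + r cosθ).
Differentiating tanφ: φ̇ = rω(d cosθ + r)/(d² + r² + 2dr cosθ).
d² + r² + 2dr cosθ = |CA|² = 0.0446659 m²;  d cosθ + r = +0.19196 m.
|ω_lever| = |0.0729·7.645·+0.19196| / 0.0446659 = 2.395 rad/s.

2.40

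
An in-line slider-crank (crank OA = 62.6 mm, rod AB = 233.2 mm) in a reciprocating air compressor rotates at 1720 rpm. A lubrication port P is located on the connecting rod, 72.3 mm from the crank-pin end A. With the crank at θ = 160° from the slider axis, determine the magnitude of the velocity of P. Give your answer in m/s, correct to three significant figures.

8.13

ω = 180.1 rad/s.  Crank-pin speed |V_A| = rω = 11.275 m/s, perpendicular to OA.
Rod angle: sinφ = −(r/L) sinθ ⇒ φ = -5.268°; ω_rod = −rω cosθ/√(L²−r²sin²θ) = +45.628 rad/s.
V_P = V_A + ω_rod × AP, with AP = 0.0723 m along the rod.
Components: V_Px = −rω sinθ − a·ω_rod·sinφ = -3.5535 m/s;  V_Py = rω cosθ + a·ω_rod·cosφ = -7.3105 m/s.
|V_P| = √(V_Px² + V_Py²) = 8.1284 m/s.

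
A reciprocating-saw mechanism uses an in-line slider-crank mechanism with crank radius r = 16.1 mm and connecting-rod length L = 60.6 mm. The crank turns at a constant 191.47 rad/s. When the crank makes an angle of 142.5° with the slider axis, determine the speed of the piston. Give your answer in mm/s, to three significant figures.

1480

ω = 191.5 rad/s
For an in-line slider-crank, x = r cosθ + √(L² − r² sin²θ), so v = −rω sinθ·[1 + r cosθ/√(L² − r² sin²θ)].
With r = 0.0161 m, L = 0.0606 m, θ = 142.5°: √(L² − r² sin²θ) = 0.059802 m.
v = −0.0161·191.5·0.60876·[1 + 0.0161·-0.79335/0.059802] = -1.4758 m/s.
|v| = 1.4758 m/s = 1475.8 mm/s.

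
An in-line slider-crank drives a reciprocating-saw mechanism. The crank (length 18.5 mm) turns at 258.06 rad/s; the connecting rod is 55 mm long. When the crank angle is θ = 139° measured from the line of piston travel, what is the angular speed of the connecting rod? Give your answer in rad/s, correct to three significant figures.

67.2

ω = 258.1 rad/s
The rod makes angle φ with the slider axis where L sinφ = r sinθ; differentiating, L cosφ·φ̇ = r ω cosθ.
L cosφ = √(L² − r² sin²θ) = 0.053644 m.
|ω_rod| = r ω |cosθ| / √(L² − r² sin²θ) = 0.0185·258.1·0.75471/0.053644 = 67.166 rad/s.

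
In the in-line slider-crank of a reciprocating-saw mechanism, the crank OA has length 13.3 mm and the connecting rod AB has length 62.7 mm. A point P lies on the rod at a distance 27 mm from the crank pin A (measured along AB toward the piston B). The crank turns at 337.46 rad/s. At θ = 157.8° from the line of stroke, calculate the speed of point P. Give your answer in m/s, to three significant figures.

2.83

ω = 337.5 rad/s.  Crank-pin speed |V_A| = rω = 4.4882 m/s, perpendicular to OA.
Rod angle: sinφ = −(r/L) sinθ ⇒ φ = -4.597°; ω_rod = −rω cosθ/√(L²−r²sin²θ) = +66.49 rad/s.
V_P = V_A + ω_rod × AP, with AP = 0.027 m along the rod.
Components: V_Px = −rω sinθ − a·ω_rod·sinφ = -1.5519 m/s;  V_Py = rω cosθ + a·ω_rod·cosφ = -2.3661 m/s.
|V_P| = √(V_Px² + V_Py²) = 2.8296 m/s.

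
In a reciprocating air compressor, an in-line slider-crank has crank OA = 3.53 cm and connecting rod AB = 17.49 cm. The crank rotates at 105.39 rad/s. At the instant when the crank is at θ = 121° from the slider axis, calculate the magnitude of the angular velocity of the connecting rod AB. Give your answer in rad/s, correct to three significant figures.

11.1

ω = 105.4 rad/s
The rod makes angle φ with the slider axis where L sinφ = r sinθ; differentiating, L cosφ·φ̇ = r ω cosθ.
L cosφ = √(L² − r² sin²θ) = 0.17226 m.
|ω_rod| = r ω |cosθ| / √(L² − r² sin²θ) = 0.0353·105.4·0.51504/0.17226 = 11.123 rad/s.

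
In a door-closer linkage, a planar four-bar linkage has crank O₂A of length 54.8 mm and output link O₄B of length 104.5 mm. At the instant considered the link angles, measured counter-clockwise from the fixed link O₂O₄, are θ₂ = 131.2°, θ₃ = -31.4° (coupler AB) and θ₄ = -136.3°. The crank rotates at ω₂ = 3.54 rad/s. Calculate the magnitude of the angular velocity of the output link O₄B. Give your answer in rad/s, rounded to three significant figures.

ω₂ = 3.54 rad/s
Differentiating the loop-closure r₂e^{iθ₂}+r₃e^{iθ₃}=r₁+r₄e^{iθ₄} gives r₂ω₂e^{iθ₂}+r₃ω₃e^{iθ₃}=r₄ω₄e^{iθ₄}.
Eliminating the other unknown: ω₄ = r₂ω₂ sin(θ₂−θ₃) / [r₄ sin(θ₄−θ₃)].
Numerator sine = +0.29904; denominator sine = -0.96638.
Result = 0.0548·3.54·(+0.29904) / (0.1045·(-0.96638)) = -0.57445 rad/s; magnitude 0.57445 rad/s.

0.574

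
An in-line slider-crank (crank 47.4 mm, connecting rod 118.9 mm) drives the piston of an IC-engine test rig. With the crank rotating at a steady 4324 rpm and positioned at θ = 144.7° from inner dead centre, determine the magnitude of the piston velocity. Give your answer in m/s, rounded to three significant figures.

ω = 2π·4324/60 = 452.8 rad/s
For an in-line slider-crank, x = r cosθ + √(L² − r² sin²θ), so v = −rω sinθ·[1 + r cosθ/√(L² − r² sin²θ)].
With r = 0.0474 m, L = 0.1189 m, θ = 144.7°: √(L² − r² sin²θ) = 0.1157 m.
v = −0.0474·452.8·0.57786·[1 + 0.0474·-0.81614/0.1157] = -8.2558 m/s.
|v| = 8.2558 m/s.

8.26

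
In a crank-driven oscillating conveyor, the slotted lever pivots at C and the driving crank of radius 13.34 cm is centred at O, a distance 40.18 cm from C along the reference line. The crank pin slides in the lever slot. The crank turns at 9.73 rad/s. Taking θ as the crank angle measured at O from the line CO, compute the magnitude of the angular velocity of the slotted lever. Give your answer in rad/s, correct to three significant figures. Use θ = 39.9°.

ω = 9.73 rad/s
Crank pin A relative to C: A = (d + r cosθ, r sinθ); lever angle φ = atan2(r sinθ, d + r cosθ).
Differentiating tanφ: φ̇ = rω(d cosθ + r)/(d² + r² + 2dr cosθ).
d² + r² + 2dr cosθ = |CA|² = 0.261479 m²;  d cosθ + r = +0.44165 m.
|ω_lever| = |0.1334·9.73·+0.44165| / 0.261479 = 2.1923 rad/s.

2.19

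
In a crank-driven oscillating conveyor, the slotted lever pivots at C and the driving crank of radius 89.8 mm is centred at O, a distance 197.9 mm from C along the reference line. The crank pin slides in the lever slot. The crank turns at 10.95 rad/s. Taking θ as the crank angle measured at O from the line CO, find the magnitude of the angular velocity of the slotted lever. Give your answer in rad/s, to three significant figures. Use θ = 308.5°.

3.02

ω = 10.95 rad/s
Crank pin A relative to C: A = (d + r cosθ, r sinθ); lever angle φ = atan2(r sinθ, d + r cosθ).
Differentiating tanφ: φ̇ = rω(d cosθ + r)/(d² + r² + 2dr cosθ).
d² + r² + 2dr cosθ = |CA|² = 0.0693544 m²;  d cosθ + r = +0.213 m.
|ω_lever| = |0.0898·10.95·+0.213| / 0.0693544 = 3.0199 rad/s.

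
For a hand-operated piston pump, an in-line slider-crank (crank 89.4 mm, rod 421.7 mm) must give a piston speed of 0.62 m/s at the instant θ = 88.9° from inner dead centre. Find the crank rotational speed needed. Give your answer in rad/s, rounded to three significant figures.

For an in-line slider-crank, |v_piston| = rω|sinθ|·[1 + r cosθ/√(L² − r² sin²θ)].
With r = 0.0894 m, L = 0.4217 m, θ = 88.9°: the bracketed kinematic factor |dx/dθ| = 0.089756 m.
ω = v/|dx/dθ| = 0.62/0.089756 = 6.9076 rad/s.

6.91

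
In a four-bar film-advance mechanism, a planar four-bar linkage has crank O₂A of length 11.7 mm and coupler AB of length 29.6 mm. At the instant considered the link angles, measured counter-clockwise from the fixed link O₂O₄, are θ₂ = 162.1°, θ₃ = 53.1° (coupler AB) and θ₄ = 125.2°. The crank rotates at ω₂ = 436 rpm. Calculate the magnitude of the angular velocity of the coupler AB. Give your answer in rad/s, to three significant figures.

ω₂ = 45.66 rad/s (from 436 rpm).
Differentiating the loop-closure r₂e^{iθ₂}+r₃e^{iθ₃}=r₁+r₄e^{iθ₄} gives r₂ω₂e^{iθ₂}+r₃ω₃e^{iθ₃}=r₄ω₄e^{iθ₄}.
Eliminating the other unknown: ω₃ = r₂ω₂ sin(θ₄−θ₂) / [r₃ sin(θ₃−θ₄)].
Numerator sine = -0.60042; denominator sine = -0.95159.
Result = 0.0117·45.66·(-0.60042) / (0.0296·(-0.95159)) = +11.387 rad/s; magnitude 11.387 rad/s.

11.4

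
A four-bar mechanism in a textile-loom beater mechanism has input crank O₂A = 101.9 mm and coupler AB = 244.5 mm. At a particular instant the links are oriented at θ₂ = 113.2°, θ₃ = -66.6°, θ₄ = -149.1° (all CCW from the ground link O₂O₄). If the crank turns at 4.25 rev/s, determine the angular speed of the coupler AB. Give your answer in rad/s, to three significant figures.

11.1

ω₂ = 26.7 rad/s (from 4.25 rev/s).
Differentiating the loop-closure r₂e^{iθ₂}+r₃e^{iθ₃}=r₁+r₄e^{iθ₄} gives r₂ω₂e^{iθ₂}+r₃ω₃e^{iθ₃}=r₄ω₄e^{iθ₄}.
Eliminating the other unknown: ω₃ = r₂ω₂ sin(θ₄−θ₂) / [r₃ sin(θ₃−θ₄)].
Numerator sine = +0.99098; denominator sine = +0.99144.
Result = 0.1019·26.7·(+0.99098) / (0.2445·(+0.99144)) = +11.124 rad/s; magnitude 11.124 rad/s.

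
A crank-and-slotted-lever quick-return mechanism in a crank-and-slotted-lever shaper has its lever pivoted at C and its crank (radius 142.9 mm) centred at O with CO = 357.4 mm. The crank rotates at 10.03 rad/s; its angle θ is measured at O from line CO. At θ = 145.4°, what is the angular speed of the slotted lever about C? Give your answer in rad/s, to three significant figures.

3.38

ω = 10.03 rad/s
Crank pin A relative to C: A = (d + r cosθ, r sinθ); lever angle φ = atan2(r sinθ, d + r cosθ).
Differentiating tanφ: φ̇ = rω(d cosθ + r)/(d² + r² + 2dr cosθ).
d² + r² + 2dr cosθ = |CA|² = 0.064076 m²;  d cosθ + r = -0.15129 m.
|ω_lever| = |0.1429·10.03·-0.15129| / 0.064076 = 3.3841 rad/s.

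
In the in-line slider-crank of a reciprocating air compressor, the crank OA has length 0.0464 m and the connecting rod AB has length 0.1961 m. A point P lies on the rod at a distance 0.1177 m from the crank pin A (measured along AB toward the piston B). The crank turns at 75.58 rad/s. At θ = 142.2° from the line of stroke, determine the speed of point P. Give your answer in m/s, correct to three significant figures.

ω = 75.58 rad/s.  Crank-pin speed |V_A| = rω = 3.5069 m/s, perpendicular to OA.
Rod angle: sinφ = −(r/L) sinθ ⇒ φ = -8.339°; ω_rod = −rω cosθ/√(L²−r²sin²θ) = +14.282 rad/s.
V_P = V_A + ω_rod × AP, with AP = 0.1177 m along the rod.
Components: V_Px = −rω sinθ − a·ω_rod·sinφ = -1.9056 m/s;  V_Py = rω cosθ + a·ω_rod·cosφ = -1.1078 m/s.
|V_P| = √(V_Px² + V_Py²) = 2.2043 m/s.

2.20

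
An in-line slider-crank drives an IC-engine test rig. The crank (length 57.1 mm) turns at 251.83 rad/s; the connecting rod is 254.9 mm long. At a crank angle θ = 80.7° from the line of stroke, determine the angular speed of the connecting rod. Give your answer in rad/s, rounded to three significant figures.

ω = 251.8 rad/s
The rod makes angle φ with the slider axis where L sinφ = r sinθ; differentiating, L cosφ·φ̇ = r ω cosθ.
L cosφ = √(L² − r² sin²θ) = 0.24859 m.
|ω_rod| = r ω |cosθ| / √(L² − r² sin²θ) = 0.0571·251.8·0.16160/0.24859 = 9.3477 rad/s.

9.35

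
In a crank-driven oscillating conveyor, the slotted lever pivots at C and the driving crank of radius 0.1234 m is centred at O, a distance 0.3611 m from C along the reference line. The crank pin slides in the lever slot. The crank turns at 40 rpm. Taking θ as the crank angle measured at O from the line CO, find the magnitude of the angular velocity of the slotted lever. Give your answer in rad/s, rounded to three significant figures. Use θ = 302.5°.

ω = 4.189 rad/s (from 40 rpm).
Crank pin A relative to C: A = (d + r cosθ, r sinθ); lever angle φ = atan2(r sinθ, d + r cosθ).
Differentiating tanφ: φ̇ = rω(d cosθ + r)/(d² + r² + 2dr cosθ).
d² + r² + 2dr cosθ = |CA|² = 0.193505 m²;  d cosθ + r = +0.31742 m.
|ω_lever| = |0.1234·4.189·+0.31742| / 0.193505 = 0.8479 rad/s.

0.848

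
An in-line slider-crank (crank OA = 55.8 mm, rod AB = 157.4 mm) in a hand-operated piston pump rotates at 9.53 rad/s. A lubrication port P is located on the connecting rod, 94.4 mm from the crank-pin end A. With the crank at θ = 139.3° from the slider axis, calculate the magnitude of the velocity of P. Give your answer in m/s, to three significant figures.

ω = 9.53 rad/s.  Crank-pin speed |V_A| = rω = 0.53177 m/s, perpendicular to OA.
Rod angle: sinφ = −(r/L) sinθ ⇒ φ = -13.366°; ω_rod = −rω cosθ/√(L²−r²sin²θ) = +2.6327 rad/s.
V_P = V_A + ω_rod × AP, with AP = 0.0944 m along the rod.
Components: V_Px = −rω sinθ − a·ω_rod·sinφ = -0.28932 m/s;  V_Py = rω cosθ + a·ω_rod·cosφ = -0.16136 m/s.
|V_P| = √(V_Px² + V_Py²) = 0.33127 m/s.

0.331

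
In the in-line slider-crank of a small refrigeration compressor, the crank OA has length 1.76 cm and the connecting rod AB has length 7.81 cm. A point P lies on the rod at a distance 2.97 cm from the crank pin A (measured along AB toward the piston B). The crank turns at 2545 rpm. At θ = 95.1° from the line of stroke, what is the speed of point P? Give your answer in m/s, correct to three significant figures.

4.64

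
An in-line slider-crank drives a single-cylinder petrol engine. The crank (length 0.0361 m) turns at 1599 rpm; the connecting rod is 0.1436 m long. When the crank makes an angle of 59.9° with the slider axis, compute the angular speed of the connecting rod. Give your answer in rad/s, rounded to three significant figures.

21.6

ω = 167.4 rad/s (converted from 1599 rpm).
The rod makes angle φ with the slider axis where L sinφ = r sinθ; differentiating, L cosφ·φ̇ = r ω cosθ.
L cosφ = √(L² − r² sin²θ) = 0.14016 m.
|ω_rod| = r ω |cosθ| / √(L² − r² sin²θ) = 0.0361·167.4·0.50151/0.14016 = 21.629 rad/s.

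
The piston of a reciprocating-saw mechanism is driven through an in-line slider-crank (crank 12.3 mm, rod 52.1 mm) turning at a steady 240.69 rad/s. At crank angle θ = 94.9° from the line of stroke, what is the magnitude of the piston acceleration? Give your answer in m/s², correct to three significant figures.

231

ω = 240.7 rad/s
x(θ) = r cosθ + √(L² − r² sin²θ); with ω constant, a = ω²·d²x/dθ².
d²x/dθ² = −r cosθ − r²(cos2θ)/√u − r⁴ sin²2θ/(4u^{3/2}),  u = L² − r² sin²θ = 0.00256422 m².
Substituting r = 0.0123 m, L = 0.0521 m, θ = 94.9°: d²x/dθ² = +0.0039934 m.
a = ω²·d²x/dθ² = (240.7)²·(+0.0039934) = +231.35 m/s²;  |a| = 231.35 m/s².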